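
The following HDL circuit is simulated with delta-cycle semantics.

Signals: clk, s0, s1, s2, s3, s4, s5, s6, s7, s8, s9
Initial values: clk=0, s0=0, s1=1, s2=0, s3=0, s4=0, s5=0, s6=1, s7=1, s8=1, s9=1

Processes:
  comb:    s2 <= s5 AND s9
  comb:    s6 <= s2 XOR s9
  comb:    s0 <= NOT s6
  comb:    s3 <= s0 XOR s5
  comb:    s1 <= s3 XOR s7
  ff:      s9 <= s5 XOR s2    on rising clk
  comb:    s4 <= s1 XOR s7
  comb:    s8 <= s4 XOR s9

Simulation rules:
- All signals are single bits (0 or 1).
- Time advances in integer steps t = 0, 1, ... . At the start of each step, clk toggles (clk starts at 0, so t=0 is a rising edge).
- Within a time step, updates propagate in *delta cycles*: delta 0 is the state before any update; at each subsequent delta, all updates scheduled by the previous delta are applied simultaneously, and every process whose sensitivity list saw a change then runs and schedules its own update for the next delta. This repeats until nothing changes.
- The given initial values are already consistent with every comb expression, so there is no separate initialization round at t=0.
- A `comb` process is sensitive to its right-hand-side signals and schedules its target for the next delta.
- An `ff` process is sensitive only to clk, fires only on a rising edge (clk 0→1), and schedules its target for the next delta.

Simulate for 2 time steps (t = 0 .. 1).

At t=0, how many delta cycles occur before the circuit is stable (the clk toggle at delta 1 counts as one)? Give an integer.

8

[bits: s7,clk,s4,s6,s8,s9,s3,s1,s2,s0,s5]
t=0: Δ0=10011101000 Δ1=11011101000 Δ2=11011001000 Δ3=11000001000 Δ4=11000001010 Δ5=11000011010 Δ6=11000010010 Δ7=11100010010 Δ8=11101010010 | 8Δ
t=1: Δ0=11101010010 Δ1=10101010010 | 1Δ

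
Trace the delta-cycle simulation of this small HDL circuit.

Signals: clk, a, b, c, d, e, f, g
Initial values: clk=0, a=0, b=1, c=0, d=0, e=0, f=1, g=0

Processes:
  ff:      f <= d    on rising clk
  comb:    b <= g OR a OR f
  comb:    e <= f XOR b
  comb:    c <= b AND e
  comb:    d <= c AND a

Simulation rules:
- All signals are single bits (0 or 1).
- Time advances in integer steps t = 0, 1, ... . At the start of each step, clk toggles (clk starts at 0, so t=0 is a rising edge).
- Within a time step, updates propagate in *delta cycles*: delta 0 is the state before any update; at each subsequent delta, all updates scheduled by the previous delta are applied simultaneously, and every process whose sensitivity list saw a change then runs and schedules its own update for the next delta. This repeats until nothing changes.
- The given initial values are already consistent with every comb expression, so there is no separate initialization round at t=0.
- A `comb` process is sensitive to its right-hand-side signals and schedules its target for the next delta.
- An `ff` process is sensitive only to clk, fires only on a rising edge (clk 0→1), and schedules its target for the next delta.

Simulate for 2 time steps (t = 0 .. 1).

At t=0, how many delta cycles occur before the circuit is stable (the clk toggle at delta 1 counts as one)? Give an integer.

4

[bits: b,c,a,g,f,clk,e,d]
t=0: Δ0=10001000 Δ1=10001100 Δ2=10000100 Δ3=00000110 Δ4=00000100 | 4Δ
t=1: Δ0=00000100 Δ1=00000000 | 1Δ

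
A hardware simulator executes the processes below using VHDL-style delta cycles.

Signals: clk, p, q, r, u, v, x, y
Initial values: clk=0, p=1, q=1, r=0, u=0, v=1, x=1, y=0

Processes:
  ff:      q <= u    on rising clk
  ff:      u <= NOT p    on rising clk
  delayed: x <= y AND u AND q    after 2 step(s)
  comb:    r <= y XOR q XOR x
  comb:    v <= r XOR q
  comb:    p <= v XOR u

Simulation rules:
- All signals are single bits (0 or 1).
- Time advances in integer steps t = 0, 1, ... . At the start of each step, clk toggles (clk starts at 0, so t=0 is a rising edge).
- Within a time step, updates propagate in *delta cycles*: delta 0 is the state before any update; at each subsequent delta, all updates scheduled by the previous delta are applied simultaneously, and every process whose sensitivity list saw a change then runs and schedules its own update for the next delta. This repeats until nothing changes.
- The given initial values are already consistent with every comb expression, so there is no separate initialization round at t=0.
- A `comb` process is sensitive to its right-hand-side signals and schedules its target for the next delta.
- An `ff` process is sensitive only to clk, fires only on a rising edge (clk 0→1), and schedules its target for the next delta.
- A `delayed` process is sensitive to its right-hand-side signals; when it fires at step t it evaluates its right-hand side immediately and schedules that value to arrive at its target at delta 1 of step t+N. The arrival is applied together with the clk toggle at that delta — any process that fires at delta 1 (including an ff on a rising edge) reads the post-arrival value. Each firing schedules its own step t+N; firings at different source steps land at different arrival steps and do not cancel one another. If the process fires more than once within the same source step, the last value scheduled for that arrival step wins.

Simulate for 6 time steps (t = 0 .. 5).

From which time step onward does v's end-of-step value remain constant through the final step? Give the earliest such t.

t=0 Δ0: clk=0 p=1 u=0 v=1 y=0 r=0 q=1 x=1
  Δ1: clk:0→1
  Δ2: q:1→0
  Δ3: v:1→0, r:0→1
  Δ4: p:1→0, v:0→1
  Δ5: p:0→1
  (5Δ to stable)
t=1 Δ0: clk=1 p=1 u=0 v=1 y=0 r=1 q=0 x=1
  Δ1: clk:1→0
  (1Δ to stable)
t=2 Δ0: clk=0 p=1 u=0 v=1 y=0 r=1 q=0 x=1
  Δ1: clk:0→1, x:1→0
  Δ2: r:1→0
  Δ3: v:1→0
  Δ4: p:1→0
  (4Δ to stable)
t=3 Δ0: clk=1 p=0 u=0 v=0 y=0 r=0 q=0 x=0
  Δ1: clk:1→0
  (1Δ to stable)
t=4 Δ0: clk=0 p=0 u=0 v=0 y=0 r=0 q=0 x=0
  Δ1: clk:0→1
  Δ2: u:0→1
  Δ3: p:0→1
  (3Δ to stable)
t=5 Δ0: clk=1 p=1 u=1 v=0 y=0 r=0 q=0 x=0
  Δ1: clk:1→0
  (1Δ to stable)

2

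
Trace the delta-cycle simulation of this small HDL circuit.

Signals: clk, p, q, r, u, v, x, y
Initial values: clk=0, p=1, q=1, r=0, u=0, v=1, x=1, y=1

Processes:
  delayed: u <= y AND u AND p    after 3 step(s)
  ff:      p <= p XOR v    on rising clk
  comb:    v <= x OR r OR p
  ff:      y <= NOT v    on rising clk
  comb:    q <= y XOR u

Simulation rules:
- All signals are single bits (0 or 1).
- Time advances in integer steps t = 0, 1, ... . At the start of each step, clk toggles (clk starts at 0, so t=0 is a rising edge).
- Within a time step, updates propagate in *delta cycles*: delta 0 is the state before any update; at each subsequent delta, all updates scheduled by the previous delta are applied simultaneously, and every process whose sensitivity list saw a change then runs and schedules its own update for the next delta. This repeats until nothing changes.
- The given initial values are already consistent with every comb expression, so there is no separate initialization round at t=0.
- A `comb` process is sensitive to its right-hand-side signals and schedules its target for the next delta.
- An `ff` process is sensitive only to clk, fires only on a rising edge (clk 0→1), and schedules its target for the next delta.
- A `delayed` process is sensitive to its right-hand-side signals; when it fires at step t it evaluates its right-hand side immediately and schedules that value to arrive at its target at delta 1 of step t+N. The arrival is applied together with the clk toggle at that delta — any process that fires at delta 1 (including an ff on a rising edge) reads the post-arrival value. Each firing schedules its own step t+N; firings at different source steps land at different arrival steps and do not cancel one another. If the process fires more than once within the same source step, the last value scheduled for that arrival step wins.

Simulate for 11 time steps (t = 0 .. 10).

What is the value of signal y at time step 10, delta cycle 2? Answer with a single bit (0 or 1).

t=0 Δ0: r=0 x=1 p=1 clk=0 y=1 v=1 q=1 u=0
  Δ1: clk:0→1
  Δ2: p:1→0, y:1→0
  Δ3: q:1→0
  (3Δ to stable)
t=1 Δ0: r=0 x=1 p=0 clk=1 y=0 v=1 q=0 u=0
  Δ1: clk:1→0
  (1Δ to stable)
t=2 Δ0: r=0 x=1 p=0 clk=0 y=0 v=1 q=0 u=0
  Δ1: clk:0→1
  Δ2: p:0→1
  (2Δ to stable)
t=3 Δ0: r=0 x=1 p=1 clk=1 y=0 v=1 q=0 u=0
  Δ1: clk:1→0
  (1Δ to stable)
t=4 Δ0: r=0 x=1 p=1 clk=0 y=0 v=1 q=0 u=0
  Δ1: clk:0→1
  Δ2: p:1→0
  (2Δ to stable)
t=5 Δ0: r=0 x=1 p=0 clk=1 y=0 v=1 q=0 u=0
  Δ1: clk:1→0
  (1Δ to stable)
t=6 Δ0: r=0 x=1 p=0 clk=0 y=0 v=1 q=0 u=0
  Δ1: clk:0→1
  Δ2: p:0→1
  (2Δ to stable)
t=7 Δ0: r=0 x=1 p=1 clk=1 y=0 v=1 q=0 u=0
  Δ1: clk:1→0
  (1Δ to stable)
t=8 Δ0: r=0 x=1 p=1 clk=0 y=0 v=1 q=0 u=0
  Δ1: clk:0→1
  Δ2: p:1→0
  (2Δ to stable)
t=9 Δ0: r=0 x=1 p=0 clk=1 y=0 v=1 q=0 u=0
  Δ1: clk:1→0
  (1Δ to stable)
t=10 Δ0: r=0 x=1 p=0 clk=0 y=0 v=1 q=0 u=0
  Δ1: clk:0→1
  Δ2: p:0→1
  (2Δ to stable)

0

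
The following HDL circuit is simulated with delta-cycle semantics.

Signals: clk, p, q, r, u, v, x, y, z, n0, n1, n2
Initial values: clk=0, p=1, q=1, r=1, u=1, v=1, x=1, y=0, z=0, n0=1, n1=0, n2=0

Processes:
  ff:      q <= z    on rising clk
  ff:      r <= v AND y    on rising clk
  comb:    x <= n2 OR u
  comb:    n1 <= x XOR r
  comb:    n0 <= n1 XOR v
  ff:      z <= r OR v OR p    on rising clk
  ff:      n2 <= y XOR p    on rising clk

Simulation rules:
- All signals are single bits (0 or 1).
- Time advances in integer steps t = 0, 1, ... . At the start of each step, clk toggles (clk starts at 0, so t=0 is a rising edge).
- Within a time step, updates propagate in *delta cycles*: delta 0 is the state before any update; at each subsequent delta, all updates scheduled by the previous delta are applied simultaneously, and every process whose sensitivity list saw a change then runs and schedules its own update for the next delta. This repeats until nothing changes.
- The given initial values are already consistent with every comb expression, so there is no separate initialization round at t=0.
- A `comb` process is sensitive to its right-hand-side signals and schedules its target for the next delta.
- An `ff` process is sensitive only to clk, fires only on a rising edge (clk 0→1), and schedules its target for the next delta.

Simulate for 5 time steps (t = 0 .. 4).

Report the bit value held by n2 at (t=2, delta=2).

[bits: r,u,n0,n1,z,p,v,n2,clk,x,y,q]
t=0: Δ0=111001100101 Δ1=111001101101 Δ2=011011111100 Δ3=011111111100 Δ4=010111111100 | 4Δ
t=1: Δ0=010111111100 Δ1=010111110100 | 1Δ
t=2: Δ0=010111110100 Δ1=010111111100 Δ2=010111111101 | 2Δ
t=3: Δ0=010111111101 Δ1=010111110101 | 1Δ
t=4: Δ0=010111110101 Δ1=010111111101 | 1Δ

1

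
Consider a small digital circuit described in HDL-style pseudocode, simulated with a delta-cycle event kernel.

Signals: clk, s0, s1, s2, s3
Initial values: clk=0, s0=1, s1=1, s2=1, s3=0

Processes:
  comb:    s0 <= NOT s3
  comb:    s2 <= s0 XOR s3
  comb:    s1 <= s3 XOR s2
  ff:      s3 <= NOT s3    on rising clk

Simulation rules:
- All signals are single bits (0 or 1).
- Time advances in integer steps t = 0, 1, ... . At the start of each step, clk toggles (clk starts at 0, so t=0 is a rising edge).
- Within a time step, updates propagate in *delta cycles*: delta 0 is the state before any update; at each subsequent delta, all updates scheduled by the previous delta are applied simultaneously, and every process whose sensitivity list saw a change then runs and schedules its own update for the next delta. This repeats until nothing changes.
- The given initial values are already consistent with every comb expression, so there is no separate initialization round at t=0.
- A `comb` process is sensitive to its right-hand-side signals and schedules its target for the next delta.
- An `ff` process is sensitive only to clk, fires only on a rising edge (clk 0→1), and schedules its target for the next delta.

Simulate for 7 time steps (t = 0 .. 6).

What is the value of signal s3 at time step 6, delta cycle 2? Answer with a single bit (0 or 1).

t0.Δ0 clk=0 s1=1 s2=1 s3=0 s0=1
t0.Δ1 clk=1 s1=1 s2=1 s3=0 s0=1
t0.Δ2 clk=1 s1=1 s2=1 s3=1 s0=1
t0.Δ3 clk=1 s1=0 s2=0 s3=1 s0=0
t0.Δ4 clk=1 s1=1 s2=1 s3=1 s0=0
t0.Δ5 clk=1 s1=0 s2=1 s3=1 s0=0
t1.Δ0 clk=1 s1=0 s2=1 s3=1 s0=0
t1.Δ1 clk=0 s1=0 s2=1 s3=1 s0=0
t2.Δ0 clk=0 s1=0 s2=1 s3=1 s0=0
t2.Δ1 clk=1 s1=0 s2=1 s3=1 s0=0
t2.Δ2 clk=1 s1=0 s2=1 s3=0 s0=0
t2.Δ3 clk=1 s1=1 s2=0 s3=0 s0=1
t2.Δ4 clk=1 s1=0 s2=1 s3=0 s0=1
t2.Δ5 clk=1 s1=1 s2=1 s3=0 s0=1
t3.Δ0 clk=1 s1=1 s2=1 s3=0 s0=1
t3.Δ1 clk=0 s1=1 s2=1 s3=0 s0=1
t4.Δ0 clk=0 s1=1 s2=1 s3=0 s0=1
t4.Δ1 clk=1 s1=1 s2=1 s3=0 s0=1
t4.Δ2 clk=1 s1=1 s2=1 s3=1 s0=1
t4.Δ3 clk=1 s1=0 s2=0 s3=1 s0=0
t4.Δ4 clk=1 s1=1 s2=1 s3=1 s0=0
t4.Δ5 clk=1 s1=0 s2=1 s3=1 s0=0
t5.Δ0 clk=1 s1=0 s2=1 s3=1 s0=0
t5.Δ1 clk=0 s1=0 s2=1 s3=1 s0=0
t6.Δ0 clk=0 s1=0 s2=1 s3=1 s0=0
t6.Δ1 clk=1 s1=0 s2=1 s3=1 s0=0
t6.Δ2 clk=1 s1=0 s2=1 s3=0 s0=0
t6.Δ3 clk=1 s1=1 s2=0 s3=0 s0=1
t6.Δ4 clk=1 s1=0 s2=1 s3=0 s0=1
t6.Δ5 clk=1 s1=1 s2=1 s3=0 s0=1

0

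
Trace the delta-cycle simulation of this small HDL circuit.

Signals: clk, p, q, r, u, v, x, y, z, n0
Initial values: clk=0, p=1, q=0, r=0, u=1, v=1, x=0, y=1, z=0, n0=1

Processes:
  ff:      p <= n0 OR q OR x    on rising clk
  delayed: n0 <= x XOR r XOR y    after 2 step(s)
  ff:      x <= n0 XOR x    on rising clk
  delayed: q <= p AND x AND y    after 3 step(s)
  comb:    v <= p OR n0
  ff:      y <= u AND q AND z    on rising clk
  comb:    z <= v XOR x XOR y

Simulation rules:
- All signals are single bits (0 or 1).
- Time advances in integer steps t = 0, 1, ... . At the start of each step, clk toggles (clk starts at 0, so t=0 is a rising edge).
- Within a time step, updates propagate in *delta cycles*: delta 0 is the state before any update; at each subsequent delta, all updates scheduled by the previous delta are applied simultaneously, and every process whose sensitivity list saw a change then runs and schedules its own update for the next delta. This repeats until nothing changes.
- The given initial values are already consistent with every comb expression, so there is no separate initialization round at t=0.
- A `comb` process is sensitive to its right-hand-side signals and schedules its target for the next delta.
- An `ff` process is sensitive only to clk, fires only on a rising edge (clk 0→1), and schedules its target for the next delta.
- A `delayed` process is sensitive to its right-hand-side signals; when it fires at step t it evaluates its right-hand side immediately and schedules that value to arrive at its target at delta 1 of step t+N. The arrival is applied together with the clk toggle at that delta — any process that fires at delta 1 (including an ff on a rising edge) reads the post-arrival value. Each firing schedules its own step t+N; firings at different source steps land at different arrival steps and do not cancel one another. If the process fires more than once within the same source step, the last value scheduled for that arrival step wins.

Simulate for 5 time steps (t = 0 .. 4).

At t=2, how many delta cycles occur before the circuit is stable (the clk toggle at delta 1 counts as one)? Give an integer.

3

t=0 Δ0: p=1 n0=1 q=0 x=0 r=0 clk=0 z=0 u=1 v=1 y=1
  Δ1: clk:0→1
  Δ2: x:0→1, y:1→0
  (2Δ to stable)
t=1 Δ0: p=1 n0=1 q=0 x=1 r=0 clk=1 z=0 u=1 v=1 y=0
  Δ1: clk:1→0
  (1Δ to stable)
t=2 Δ0: p=1 n0=1 q=0 x=1 r=0 clk=0 z=0 u=1 v=1 y=0
  Δ1: clk:0→1
  Δ2: x:1→0
  Δ3: z:0→1
  (3Δ to stable)
t=3 Δ0: p=1 n0=1 q=0 x=0 r=0 clk=1 z=1 u=1 v=1 y=0
  Δ1: clk:1→0
  (1Δ to stable)
t=4 Δ0: p=1 n0=1 q=0 x=0 r=0 clk=0 z=1 u=1 v=1 y=0
  Δ1: n0:1→0, clk:0→1
  Δ2: p:1→0
  Δ3: v:1→0
  Δ4: z:1→0
  (4Δ to stable)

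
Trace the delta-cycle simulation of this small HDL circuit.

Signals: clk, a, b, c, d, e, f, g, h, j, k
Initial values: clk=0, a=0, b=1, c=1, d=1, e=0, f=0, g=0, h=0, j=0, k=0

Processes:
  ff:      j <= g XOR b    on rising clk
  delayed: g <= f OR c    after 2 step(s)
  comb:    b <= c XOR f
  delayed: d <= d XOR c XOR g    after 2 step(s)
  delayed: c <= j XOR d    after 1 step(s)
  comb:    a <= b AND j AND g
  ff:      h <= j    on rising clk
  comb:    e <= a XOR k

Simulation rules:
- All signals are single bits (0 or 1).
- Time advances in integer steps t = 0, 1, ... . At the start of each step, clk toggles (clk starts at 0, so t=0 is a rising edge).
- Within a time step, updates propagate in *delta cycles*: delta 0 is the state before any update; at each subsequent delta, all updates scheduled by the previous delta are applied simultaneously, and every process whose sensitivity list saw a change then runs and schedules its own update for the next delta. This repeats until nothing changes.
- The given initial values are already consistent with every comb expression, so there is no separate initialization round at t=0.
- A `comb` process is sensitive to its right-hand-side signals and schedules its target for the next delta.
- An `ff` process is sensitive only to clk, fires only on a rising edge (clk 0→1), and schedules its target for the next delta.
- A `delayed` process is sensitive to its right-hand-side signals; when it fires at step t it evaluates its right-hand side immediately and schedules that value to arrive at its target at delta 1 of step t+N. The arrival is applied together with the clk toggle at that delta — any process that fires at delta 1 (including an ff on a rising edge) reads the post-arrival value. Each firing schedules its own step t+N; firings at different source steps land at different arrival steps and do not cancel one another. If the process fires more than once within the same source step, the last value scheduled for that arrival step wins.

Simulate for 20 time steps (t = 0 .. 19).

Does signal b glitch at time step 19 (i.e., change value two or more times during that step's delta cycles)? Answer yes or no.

t=0 Δ0: g=0 k=0 j=0 f=0 a=0 clk=0 b=1 c=1 d=1 h=0 e=0
  Δ1: clk:0→1
  Δ2: j:0→1
  (2Δ to stable)
t=1 Δ0: g=0 k=0 j=1 f=0 a=0 clk=1 b=1 c=1 d=1 h=0 e=0
  Δ1: clk:1→0, c:1→0
  Δ2: b:1→0
  (2Δ to stable)
t=2 Δ0: g=0 k=0 j=1 f=0 a=0 clk=0 b=0 c=0 d=1 h=0 e=0
  Δ1: clk:0→1
  Δ2: j:1→0, h:0→1
  (2Δ to stable)
t=3 Δ0: g=0 k=0 j=0 f=0 a=0 clk=1 b=0 c=0 d=1 h=1 e=0
  Δ1: clk:1→0, c:0→1
  Δ2: b:0→1
  (2Δ to stable)
t=4 Δ0: g=0 k=0 j=0 f=0 a=0 clk=0 b=1 c=1 d=1 h=1 e=0
  Δ1: clk:0→1
  Δ2: j:0→1, h:1→0
  (2Δ to stable)
t=5 Δ0: g=0 k=0 j=1 f=0 a=0 clk=1 b=1 c=1 d=1 h=0 e=0
  Δ1: g:0→1, clk:1→0, c:1→0, d:1→0
  Δ2: a:0→1, b:1→0
  Δ3: a:1→0, e:0→1
  Δ4: e:1→0
  (4Δ to stable)
t=6 Δ0: g=1 k=0 j=1 f=0 a=0 clk=0 b=0 c=0 d=0 h=0 e=0
  Δ1: clk:0→1, c:0→1
  Δ2: b:0→1, h:0→1
  Δ3: a:0→1
  Δ4: e:0→1
  (4Δ to stable)
t=7 Δ0: g=1 k=0 j=1 f=0 a=1 clk=1 b=1 c=1 d=0 h=1 e=1
  Δ1: g:1→0, clk:1→0, d:0→1
  Δ2: a:1→0
  Δ3: e:1→0
  (3Δ to stable)
t=8 Δ0: g=0 k=0 j=1 f=0 a=0 clk=0 b=1 c=1 d=1 h=1 e=0
  Δ1: g:0→1, clk:0→1, c:1→0, d:1→0
  Δ2: j:1→0, a:0→1, b:1→0
  Δ3: a:1→0, e:0→1
  Δ4: e:1→0
  (4Δ to stable)
t=9 Δ0: g=1 k=0 j=0 f=0 a=0 clk=1 b=0 c=0 d=0 h=1 e=0
  Δ1: clk:1→0
  (1Δ to stable)
t=10 Δ0: g=1 k=0 j=0 f=0 a=0 clk=0 b=0 c=0 d=0 h=1 e=0
  Δ1: g:1→0, clk:0→1, d:0→1
  Δ2: h:1→0
  (2Δ to stable)
t=11 Δ0: g=0 k=0 j=0 f=0 a=0 clk=1 b=0 c=0 d=1 h=0 e=0
  Δ1: clk:1→0, c:0→1
  Δ2: b:0→1
  (2Δ to stable)
t=12 Δ0: g=0 k=0 j=0 f=0 a=0 clk=0 b=1 c=1 d=1 h=0 e=0
  Δ1: clk:0→1
  Δ2: j:0→1
  (2Δ to stable)
t=13 Δ0: g=0 k=0 j=1 f=0 a=0 clk=1 b=1 c=1 d=1 h=0 e=0
  Δ1: g:0→1, clk:1→0, c:1→0, d:1→0
  Δ2: a:0→1, b:1→0
  Δ3: a:1→0, e:0→1
  Δ4: e:1→0
  (4Δ to stable)
t=14 Δ0: g=1 k=0 j=1 f=0 a=0 clk=0 b=0 c=0 d=0 h=0 e=0
  Δ1: clk:0→1, c:0→1
  Δ2: b:0→1, h:0→1
  Δ3: a:0→1
  Δ4: e:0→1
  (4Δ to stable)
t=15 Δ0: g=1 k=0 j=1 f=0 a=1 clk=1 b=1 c=1 d=0 h=1 e=1
  Δ1: g:1→0, clk:1→0, d:0→1
  Δ2: a:1→0
  Δ3: e:1→0
  (3Δ to stable)
t=16 Δ0: g=0 k=0 j=1 f=0 a=0 clk=0 b=1 c=1 d=1 h=1 e=0
  Δ1: g:0→1, clk:0→1, c:1→0, d:1→0
  Δ2: j:1→0, a:0→1, b:1→0
  Δ3: a:1→0, e:0→1
  Δ4: e:1→0
  (4Δ to stable)
t=17 Δ0: g=1 k=0 j=0 f=0 a=0 clk=1 b=0 c=0 d=0 h=1 e=0
  Δ1: clk:1→0
  (1Δ to stable)
t=18 Δ0: g=1 k=0 j=0 f=0 a=0 clk=0 b=0 c=0 d=0 h=1 e=0
  Δ1: g:1→0, clk:0→1, d:0→1
  Δ2: h:1→0
  (2Δ to stable)
t=19 Δ0: g=0 k=0 j=0 f=0 a=0 clk=1 b=0 c=0 d=1 h=0 e=0
  Δ1: clk:1→0, c:0→1
  Δ2: b:0→1
  (2Δ to stable)

no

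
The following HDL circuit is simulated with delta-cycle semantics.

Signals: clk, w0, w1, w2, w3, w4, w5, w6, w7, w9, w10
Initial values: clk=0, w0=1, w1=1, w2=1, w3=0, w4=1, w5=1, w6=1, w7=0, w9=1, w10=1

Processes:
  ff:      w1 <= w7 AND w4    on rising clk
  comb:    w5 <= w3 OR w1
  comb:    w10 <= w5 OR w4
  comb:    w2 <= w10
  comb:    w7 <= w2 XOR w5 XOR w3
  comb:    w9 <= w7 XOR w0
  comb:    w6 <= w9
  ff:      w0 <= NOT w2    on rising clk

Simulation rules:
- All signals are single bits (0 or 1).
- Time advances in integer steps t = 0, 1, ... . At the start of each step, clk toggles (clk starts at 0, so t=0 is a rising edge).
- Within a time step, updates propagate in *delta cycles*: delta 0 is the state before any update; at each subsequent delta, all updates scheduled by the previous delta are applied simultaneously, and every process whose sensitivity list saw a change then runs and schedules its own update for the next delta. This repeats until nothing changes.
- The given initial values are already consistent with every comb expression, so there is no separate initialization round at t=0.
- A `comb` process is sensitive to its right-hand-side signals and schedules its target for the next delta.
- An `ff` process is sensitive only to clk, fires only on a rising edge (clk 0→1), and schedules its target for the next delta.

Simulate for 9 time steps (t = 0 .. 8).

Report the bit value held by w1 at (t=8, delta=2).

0

t0.Δ0 w10=1 w4=1 w3=0 w0=1 w1=1 w7=0 w5=1 w6=1 w2=1 clk=0 w9=1
t0.Δ1 w10=1 w4=1 w3=0 w0=1 w1=1 w7=0 w5=1 w6=1 w2=1 clk=1 w9=1
t0.Δ2 w10=1 w4=1 w3=0 w0=0 w1=0 w7=0 w5=1 w6=1 w2=1 clk=1 w9=1
t0.Δ3 w10=1 w4=1 w3=0 w0=0 w1=0 w7=0 w5=0 w6=1 w2=1 clk=1 w9=0
t0.Δ4 w10=1 w4=1 w3=0 w0=0 w1=0 w7=1 w5=0 w6=0 w2=1 clk=1 w9=0
t0.Δ5 w10=1 w4=1 w3=0 w0=0 w1=0 w7=1 w5=0 w6=0 w2=1 clk=1 w9=1
t0.Δ6 w10=1 w4=1 w3=0 w0=0 w1=0 w7=1 w5=0 w6=1 w2=1 clk=1 w9=1
t1.Δ0 w10=1 w4=1 w3=0 w0=0 w1=0 w7=1 w5=0 w6=1 w2=1 clk=1 w9=1
t1.Δ1 w10=1 w4=1 w3=0 w0=0 w1=0 w7=1 w5=0 w6=1 w2=1 clk=0 w9=1
t2.Δ0 w10=1 w4=1 w3=0 w0=0 w1=0 w7=1 w5=0 w6=1 w2=1 clk=0 w9=1
t2.Δ1 w10=1 w4=1 w3=0 w0=0 w1=0 w7=1 w5=0 w6=1 w2=1 clk=1 w9=1
t2.Δ2 w10=1 w4=1 w3=0 w0=0 w1=1 w7=1 w5=0 w6=1 w2=1 clk=1 w9=1
t2.Δ3 w10=1 w4=1 w3=0 w0=0 w1=1 w7=1 w5=1 w6=1 w2=1 clk=1 w9=1
t2.Δ4 w10=1 w4=1 w3=0 w0=0 w1=1 w7=0 w5=1 w6=1 w2=1 clk=1 w9=1
t2.Δ5 w10=1 w4=1 w3=0 w0=0 w1=1 w7=0 w5=1 w6=1 w2=1 clk=1 w9=0
t2.Δ6 w10=1 w4=1 w3=0 w0=0 w1=1 w7=0 w5=1 w6=0 w2=1 clk=1 w9=0
t3.Δ0 w10=1 w4=1 w3=0 w0=0 w1=1 w7=0 w5=1 w6=0 w2=1 clk=1 w9=0
t3.Δ1 w10=1 w4=1 w3=0 w0=0 w1=1 w7=0 w5=1 w6=0 w2=1 clk=0 w9=0
t4.Δ0 w10=1 w4=1 w3=0 w0=0 w1=1 w7=0 w5=1 w6=0 w2=1 clk=0 w9=0
t4.Δ1 w10=1 w4=1 w3=0 w0=0 w1=1 w7=0 w5=1 w6=0 w2=1 clk=1 w9=0
t4.Δ2 w10=1 w4=1 w3=0 w0=0 w1=0 w7=0 w5=1 w6=0 w2=1 clk=1 w9=0
t4.Δ3 w10=1 w4=1 w3=0 w0=0 w1=0 w7=0 w5=0 w6=0 w2=1 clk=1 w9=0
t4.Δ4 w10=1 w4=1 w3=0 w0=0 w1=0 w7=1 w5=0 w6=0 w2=1 clk=1 w9=0
t4.Δ5 w10=1 w4=1 w3=0 w0=0 w1=0 w7=1 w5=0 w6=0 w2=1 clk=1 w9=1
t4.Δ6 w10=1 w4=1 w3=0 w0=0 w1=0 w7=1 w5=0 w6=1 w2=1 clk=1 w9=1
t5.Δ0 w10=1 w4=1 w3=0 w0=0 w1=0 w7=1 w5=0 w6=1 w2=1 clk=1 w9=1
t5.Δ1 w10=1 w4=1 w3=0 w0=0 w1=0 w7=1 w5=0 w6=1 w2=1 clk=0 w9=1
t6.Δ0 w10=1 w4=1 w3=0 w0=0 w1=0 w7=1 w5=0 w6=1 w2=1 clk=0 w9=1
t6.Δ1 w10=1 w4=1 w3=0 w0=0 w1=0 w7=1 w5=0 w6=1 w2=1 clk=1 w9=1
t6.Δ2 w10=1 w4=1 w3=0 w0=0 w1=1 w7=1 w5=0 w6=1 w2=1 clk=1 w9=1
t6.Δ3 w10=1 w4=1 w3=0 w0=0 w1=1 w7=1 w5=1 w6=1 w2=1 clk=1 w9=1
t6.Δ4 w10=1 w4=1 w3=0 w0=0 w1=1 w7=0 w5=1 w6=1 w2=1 clk=1 w9=1
t6.Δ5 w10=1 w4=1 w3=0 w0=0 w1=1 w7=0 w5=1 w6=1 w2=1 clk=1 w9=0
t6.Δ6 w10=1 w4=1 w3=0 w0=0 w1=1 w7=0 w5=1 w6=0 w2=1 clk=1 w9=0
t7.Δ0 w10=1 w4=1 w3=0 w0=0 w1=1 w7=0 w5=1 w6=0 w2=1 clk=1 w9=0
t7.Δ1 w10=1 w4=1 w3=0 w0=0 w1=1 w7=0 w5=1 w6=0 w2=1 clk=0 w9=0
t8.Δ0 w10=1 w4=1 w3=0 w0=0 w1=1 w7=0 w5=1 w6=0 w2=1 clk=0 w9=0
t8.Δ1 w10=1 w4=1 w3=0 w0=0 w1=1 w7=0 w5=1 w6=0 w2=1 clk=1 w9=0
t8.Δ2 w10=1 w4=1 w3=0 w0=0 w1=0 w7=0 w5=1 w6=0 w2=1 clk=1 w9=0
t8.Δ3 w10=1 w4=1 w3=0 w0=0 w1=0 w7=0 w5=0 w6=0 w2=1 clk=1 w9=0
t8.Δ4 w10=1 w4=1 w3=0 w0=0 w1=0 w7=1 w5=0 w6=0 w2=1 clk=1 w9=0
t8.Δ5 w10=1 w4=1 w3=0 w0=0 w1=0 w7=1 w5=0 w6=0 w2=1 clk=1 w9=1
t8.Δ6 w10=1 w4=1 w3=0 w0=0 w1=0 w7=1 w5=0 w6=1 w2=1 clk=1 w9=1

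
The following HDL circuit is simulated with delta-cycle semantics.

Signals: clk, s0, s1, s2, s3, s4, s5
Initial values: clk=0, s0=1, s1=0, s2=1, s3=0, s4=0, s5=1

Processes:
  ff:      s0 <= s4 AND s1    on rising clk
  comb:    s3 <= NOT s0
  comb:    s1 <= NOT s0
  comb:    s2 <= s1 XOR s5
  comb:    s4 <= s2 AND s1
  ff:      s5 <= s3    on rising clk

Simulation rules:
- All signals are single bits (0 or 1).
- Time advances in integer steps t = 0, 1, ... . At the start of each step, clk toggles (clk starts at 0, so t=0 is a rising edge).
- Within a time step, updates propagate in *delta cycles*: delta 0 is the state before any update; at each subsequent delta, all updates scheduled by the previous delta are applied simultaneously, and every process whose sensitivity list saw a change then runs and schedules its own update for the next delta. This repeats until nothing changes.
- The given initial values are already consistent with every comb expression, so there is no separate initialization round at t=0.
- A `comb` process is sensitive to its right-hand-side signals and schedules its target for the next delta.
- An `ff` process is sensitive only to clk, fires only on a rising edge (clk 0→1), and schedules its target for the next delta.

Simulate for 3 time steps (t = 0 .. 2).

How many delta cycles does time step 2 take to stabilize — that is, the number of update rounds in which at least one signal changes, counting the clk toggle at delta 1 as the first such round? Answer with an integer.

4

t0.Δ0 s4=0 s2=1 s0=1 clk=0 s3=0 s5=1 s1=0
t0.Δ1 s4=0 s2=1 s0=1 clk=1 s3=0 s5=1 s1=0
t0.Δ2 s4=0 s2=1 s0=0 clk=1 s3=0 s5=0 s1=0
t0.Δ3 s4=0 s2=0 s0=0 clk=1 s3=1 s5=0 s1=1
t0.Δ4 s4=0 s2=1 s0=0 clk=1 s3=1 s5=0 s1=1
t0.Δ5 s4=1 s2=1 s0=0 clk=1 s3=1 s5=0 s1=1
t1.Δ0 s4=1 s2=1 s0=0 clk=1 s3=1 s5=0 s1=1
t1.Δ1 s4=1 s2=1 s0=0 clk=0 s3=1 s5=0 s1=1
t2.Δ0 s4=1 s2=1 s0=0 clk=0 s3=1 s5=0 s1=1
t2.Δ1 s4=1 s2=1 s0=0 clk=1 s3=1 s5=0 s1=1
t2.Δ2 s4=1 s2=1 s0=1 clk=1 s3=1 s5=1 s1=1
t2.Δ3 s4=1 s2=0 s0=1 clk=1 s3=0 s5=1 s1=0
t2.Δ4 s4=0 s2=1 s0=1 clk=1 s3=0 s5=1 s1=0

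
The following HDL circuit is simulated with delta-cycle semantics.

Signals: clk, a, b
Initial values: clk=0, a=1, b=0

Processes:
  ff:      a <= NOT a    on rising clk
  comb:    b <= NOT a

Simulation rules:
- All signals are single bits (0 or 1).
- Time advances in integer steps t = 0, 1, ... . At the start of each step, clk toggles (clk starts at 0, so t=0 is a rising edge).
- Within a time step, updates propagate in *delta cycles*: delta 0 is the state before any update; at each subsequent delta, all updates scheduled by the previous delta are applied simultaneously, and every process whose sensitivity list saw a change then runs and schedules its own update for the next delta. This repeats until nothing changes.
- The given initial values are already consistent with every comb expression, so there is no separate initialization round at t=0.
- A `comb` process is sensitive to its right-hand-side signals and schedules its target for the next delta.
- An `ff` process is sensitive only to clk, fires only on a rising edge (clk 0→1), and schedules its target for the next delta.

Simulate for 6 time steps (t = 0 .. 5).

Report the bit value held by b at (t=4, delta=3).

1

t=0 Δ0: b=0 clk=0 a=1
  Δ1: clk:0→1
  Δ2: a:1→0
  Δ3: b:0→1
  (3Δ to stable)
t=1 Δ0: b=1 clk=1 a=0
  Δ1: clk:1→0
  (1Δ to stable)
t=2 Δ0: b=1 clk=0 a=0
  Δ1: clk:0→1
  Δ2: a:0→1
  Δ3: b:1→0
  (3Δ to stable)
t=3 Δ0: b=0 clk=1 a=1
  Δ1: clk:1→0
  (1Δ to stable)
t=4 Δ0: b=0 clk=0 a=1
  Δ1: clk:0→1
  Δ2: a:1→0
  Δ3: b:0→1
  (3Δ to stable)
t=5 Δ0: b=1 clk=1 a=0
  Δ1: clk:1→0
  (1Δ to stable)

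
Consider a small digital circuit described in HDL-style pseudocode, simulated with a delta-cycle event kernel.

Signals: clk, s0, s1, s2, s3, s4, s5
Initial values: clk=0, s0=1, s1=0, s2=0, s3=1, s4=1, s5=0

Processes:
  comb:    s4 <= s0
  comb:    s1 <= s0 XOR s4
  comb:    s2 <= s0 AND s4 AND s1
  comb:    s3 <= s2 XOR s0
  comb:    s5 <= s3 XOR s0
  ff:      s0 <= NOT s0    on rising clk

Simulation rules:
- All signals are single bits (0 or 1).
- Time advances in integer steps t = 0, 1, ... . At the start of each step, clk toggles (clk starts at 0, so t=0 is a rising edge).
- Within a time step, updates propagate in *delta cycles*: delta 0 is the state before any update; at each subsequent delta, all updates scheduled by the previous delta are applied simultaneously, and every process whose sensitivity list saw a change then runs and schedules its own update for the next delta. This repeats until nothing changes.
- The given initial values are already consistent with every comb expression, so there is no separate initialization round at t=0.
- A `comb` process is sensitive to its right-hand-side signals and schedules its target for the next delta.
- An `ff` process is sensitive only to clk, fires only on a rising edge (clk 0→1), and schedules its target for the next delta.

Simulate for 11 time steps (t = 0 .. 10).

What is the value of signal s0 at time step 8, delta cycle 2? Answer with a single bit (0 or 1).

[bits: clk,s2,s1,s0,s5,s4,s3]
t=0: Δ0=0001011 Δ1=1001011 Δ2=1000011 Δ3=1010100 Δ4=1000000 | 4Δ
t=1: Δ0=1000000 Δ1=0000000 | 1Δ
t=2: Δ0=0000000 Δ1=1000000 Δ2=1001000 Δ3=1011111 Δ4=1101011 Δ5=1001010 Δ6=1001111 Δ7=1001011 | 7Δ
t=3: Δ0=1001011 Δ1=0001011 | 1Δ
t=4: Δ0=0001011 Δ1=1001011 Δ2=1000011 Δ3=1010100 Δ4=1000000 | 4Δ
t=5: Δ0=1000000 Δ1=0000000 | 1Δ
t=6: Δ0=0000000 Δ1=1000000 Δ2=1001000 Δ3=1011111 Δ4=1101011 Δ5=1001010 Δ6=1001111 Δ7=1001011 | 7Δ
t=7: Δ0=1001011 Δ1=0001011 | 1Δ
t=8: Δ0=0001011 Δ1=1001011 Δ2=1000011 Δ3=1010100 Δ4=1000000 | 4Δ
t=9: Δ0=1000000 Δ1=0000000 | 1Δ
t=10: Δ0=0000000 Δ1=1000000 Δ2=1001000 Δ3=1011111 Δ4=1101011 Δ5=1001010 Δ6=1001111 Δ7=1001011 | 7Δ

0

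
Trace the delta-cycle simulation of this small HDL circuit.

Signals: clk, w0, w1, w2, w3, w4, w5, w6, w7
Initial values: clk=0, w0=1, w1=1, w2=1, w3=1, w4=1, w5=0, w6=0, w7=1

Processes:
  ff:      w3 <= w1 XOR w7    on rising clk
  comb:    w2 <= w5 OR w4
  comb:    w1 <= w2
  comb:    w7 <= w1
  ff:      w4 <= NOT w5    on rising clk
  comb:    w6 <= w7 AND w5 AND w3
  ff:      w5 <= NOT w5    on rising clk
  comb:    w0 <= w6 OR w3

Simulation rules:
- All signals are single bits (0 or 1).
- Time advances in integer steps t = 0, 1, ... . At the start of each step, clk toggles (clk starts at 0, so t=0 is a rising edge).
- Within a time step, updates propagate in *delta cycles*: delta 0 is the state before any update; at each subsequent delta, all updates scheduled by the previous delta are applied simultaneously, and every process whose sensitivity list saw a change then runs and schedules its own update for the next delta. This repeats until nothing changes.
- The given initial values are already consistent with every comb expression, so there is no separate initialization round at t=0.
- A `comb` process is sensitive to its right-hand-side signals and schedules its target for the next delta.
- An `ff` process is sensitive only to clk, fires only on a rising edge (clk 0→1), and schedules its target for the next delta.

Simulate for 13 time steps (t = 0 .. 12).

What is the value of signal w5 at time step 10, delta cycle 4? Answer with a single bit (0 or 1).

0

t=0 Δ0: w0=1 w7=1 w1=1 w5=0 w3=1 w6=0 w2=1 clk=0 w4=1
  Δ1: clk:0→1
  Δ2: w5:0→1, w3:1→0
  Δ3: w0:1→0
  (3Δ to stable)
t=1 Δ0: w0=0 w7=1 w1=1 w5=1 w3=0 w6=0 w2=1 clk=1 w4=1
  Δ1: clk:1→0
  (1Δ to stable)
t=2 Δ0: w0=0 w7=1 w1=1 w5=1 w3=0 w6=0 w2=1 clk=0 w4=1
  Δ1: clk:0→1
  Δ2: w5:1→0, w4:1→0
  Δ3: w2:1→0
  Δ4: w1:1→0
  Δ5: w7:1→0
  (5Δ to stable)
t=3 Δ0: w0=0 w7=0 w1=0 w5=0 w3=0 w6=0 w2=0 clk=1 w4=0
  Δ1: clk:1→0
  (1Δ to stable)
t=4 Δ0: w0=0 w7=0 w1=0 w5=0 w3=0 w6=0 w2=0 clk=0 w4=0
  Δ1: clk:0→1
  Δ2: w5:0→1, w4:0→1
  Δ3: w2:0→1
  Δ4: w1:0→1
  Δ5: w7:0→1
  (5Δ to stable)
t=5 Δ0: w0=0 w7=1 w1=1 w5=1 w3=0 w6=0 w2=1 clk=1 w4=1
  Δ1: clk:1→0
  (1Δ to stable)
t=6 Δ0: w0=0 w7=1 w1=1 w5=1 w3=0 w6=0 w2=1 clk=0 w4=1
  Δ1: clk:0→1
  Δ2: w5:1→0, w4:1→0
  Δ3: w2:1→0
  Δ4: w1:1→0
  Δ5: w7:1→0
  (5Δ to stable)
t=7 Δ0: w0=0 w7=0 w1=0 w5=0 w3=0 w6=0 w2=0 clk=1 w4=0
  Δ1: clk:1→0
  (1Δ to stable)
t=8 Δ0: w0=0 w7=0 w1=0 w5=0 w3=0 w6=0 w2=0 clk=0 w4=0
  Δ1: clk:0→1
  Δ2: w5:0→1, w4:0→1
  Δ3: w2:0→1
  Δ4: w1:0→1
  Δ5: w7:0→1
  (5Δ to stable)
t=9 Δ0: w0=0 w7=1 w1=1 w5=1 w3=0 w6=0 w2=1 clk=1 w4=1
  Δ1: clk:1→0
  (1Δ to stable)
t=10 Δ0: w0=0 w7=1 w1=1 w5=1 w3=0 w6=0 w2=1 clk=0 w4=1
  Δ1: clk:0→1
  Δ2: w5:1→0, w4:1→0
  Δ3: w2:1→0
  Δ4: w1:1→0
  Δ5: w7:1→0
  (5Δ to stable)
t=11 Δ0: w0=0 w7=0 w1=0 w5=0 w3=0 w6=0 w2=0 clk=1 w4=0
  Δ1: clk:1→0
  (1Δ to stable)
t=12 Δ0: w0=0 w7=0 w1=0 w5=0 w3=0 w6=0 w2=0 clk=0 w4=0
  Δ1: clk:0→1
  Δ2: w5:0→1, w4:0→1
  Δ3: w2:0→1
  Δ4: w1:0→1
  Δ5: w7:0→1
  (5Δ to stable)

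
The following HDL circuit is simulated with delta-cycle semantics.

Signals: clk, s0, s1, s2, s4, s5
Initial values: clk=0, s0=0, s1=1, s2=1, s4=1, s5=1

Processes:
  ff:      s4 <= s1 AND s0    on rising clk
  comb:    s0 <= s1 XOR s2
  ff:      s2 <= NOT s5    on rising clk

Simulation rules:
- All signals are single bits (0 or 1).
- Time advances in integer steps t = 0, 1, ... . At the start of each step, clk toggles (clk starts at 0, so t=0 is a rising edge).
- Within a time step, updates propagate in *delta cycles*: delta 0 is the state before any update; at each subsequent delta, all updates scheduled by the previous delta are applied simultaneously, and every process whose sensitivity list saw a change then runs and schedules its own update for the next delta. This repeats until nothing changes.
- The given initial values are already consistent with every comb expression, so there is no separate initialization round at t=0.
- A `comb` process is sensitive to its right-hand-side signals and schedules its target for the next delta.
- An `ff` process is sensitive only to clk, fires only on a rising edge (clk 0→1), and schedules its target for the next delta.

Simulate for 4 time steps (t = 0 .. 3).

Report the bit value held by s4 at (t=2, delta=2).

1

t0.Δ0 s0=0 s4=1 s1=1 s2=1 clk=0 s5=1
t0.Δ1 s0=0 s4=1 s1=1 s2=1 clk=1 s5=1
t0.Δ2 s0=0 s4=0 s1=1 s2=0 clk=1 s5=1
t0.Δ3 s0=1 s4=0 s1=1 s2=0 clk=1 s5=1
t1.Δ0 s0=1 s4=0 s1=1 s2=0 clk=1 s5=1
t1.Δ1 s0=1 s4=0 s1=1 s2=0 clk=0 s5=1
t2.Δ0 s0=1 s4=0 s1=1 s2=0 clk=0 s5=1
t2.Δ1 s0=1 s4=0 s1=1 s2=0 clk=1 s5=1
t2.Δ2 s0=1 s4=1 s1=1 s2=0 clk=1 s5=1
t3.Δ0 s0=1 s4=1 s1=1 s2=0 clk=1 s5=1
t3.Δ1 s0=1 s4=1 s1=1 s2=0 clk=0 s5=1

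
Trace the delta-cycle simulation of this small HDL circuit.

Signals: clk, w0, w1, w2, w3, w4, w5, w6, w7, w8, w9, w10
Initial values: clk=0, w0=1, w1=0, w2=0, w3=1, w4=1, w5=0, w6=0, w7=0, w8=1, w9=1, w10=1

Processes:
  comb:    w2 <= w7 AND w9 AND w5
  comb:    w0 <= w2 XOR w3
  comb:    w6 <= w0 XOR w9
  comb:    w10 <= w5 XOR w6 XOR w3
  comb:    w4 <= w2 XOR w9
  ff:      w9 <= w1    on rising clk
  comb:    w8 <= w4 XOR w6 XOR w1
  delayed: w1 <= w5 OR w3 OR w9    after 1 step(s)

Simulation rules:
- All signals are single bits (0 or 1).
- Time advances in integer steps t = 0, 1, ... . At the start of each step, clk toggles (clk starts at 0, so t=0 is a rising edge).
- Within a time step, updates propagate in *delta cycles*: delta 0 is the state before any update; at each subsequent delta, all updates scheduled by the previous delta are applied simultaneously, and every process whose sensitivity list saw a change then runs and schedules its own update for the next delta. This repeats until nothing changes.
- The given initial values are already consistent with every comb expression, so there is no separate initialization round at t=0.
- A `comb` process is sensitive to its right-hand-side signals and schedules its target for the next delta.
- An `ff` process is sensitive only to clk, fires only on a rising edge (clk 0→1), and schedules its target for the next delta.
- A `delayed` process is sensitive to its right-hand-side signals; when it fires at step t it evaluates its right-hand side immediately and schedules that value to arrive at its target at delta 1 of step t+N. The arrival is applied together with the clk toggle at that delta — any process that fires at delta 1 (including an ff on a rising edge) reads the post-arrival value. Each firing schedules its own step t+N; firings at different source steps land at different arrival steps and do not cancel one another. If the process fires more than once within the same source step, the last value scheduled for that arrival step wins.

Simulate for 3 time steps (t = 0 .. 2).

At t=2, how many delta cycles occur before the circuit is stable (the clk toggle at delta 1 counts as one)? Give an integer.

t0.Δ0 w2=0 w7=0 w3=1 w10=1 w8=1 w9=1 w4=1 w1=0 clk=0 w6=0 w5=0 w0=1
t0.Δ1 w2=0 w7=0 w3=1 w10=1 w8=1 w9=1 w4=1 w1=0 clk=1 w6=0 w5=0 w0=1
t0.Δ2 w2=0 w7=0 w3=1 w10=1 w8=1 w9=0 w4=1 w1=0 clk=1 w6=0 w5=0 w0=1
t0.Δ3 w2=0 w7=0 w3=1 w10=1 w8=1 w9=0 w4=0 w1=0 clk=1 w6=1 w5=0 w0=1
t0.Δ4 w2=0 w7=0 w3=1 w10=0 w8=1 w9=0 w4=0 w1=0 clk=1 w6=1 w5=0 w0=1
t1.Δ0 w2=0 w7=0 w3=1 w10=0 w8=1 w9=0 w4=0 w1=0 clk=1 w6=1 w5=0 w0=1
t1.Δ1 w2=0 w7=0 w3=1 w10=0 w8=1 w9=0 w4=0 w1=1 clk=0 w6=1 w5=0 w0=1
t1.Δ2 w2=0 w7=0 w3=1 w10=0 w8=0 w9=0 w4=0 w1=1 clk=0 w6=1 w5=0 w0=1
t2.Δ0 w2=0 w7=0 w3=1 w10=0 w8=0 w9=0 w4=0 w1=1 clk=0 w6=1 w5=0 w0=1
t2.Δ1 w2=0 w7=0 w3=1 w10=0 w8=0 w9=0 w4=0 w1=1 clk=1 w6=1 w5=0 w0=1
t2.Δ2 w2=0 w7=0 w3=1 w10=0 w8=0 w9=1 w4=0 w1=1 clk=1 w6=1 w5=0 w0=1
t2.Δ3 w2=0 w7=0 w3=1 w10=0 w8=0 w9=1 w4=1 w1=1 clk=1 w6=0 w5=0 w0=1
t2.Δ4 w2=0 w7=0 w3=1 w10=1 w8=0 w9=1 w4=1 w1=1 clk=1 w6=0 w5=0 w0=1

4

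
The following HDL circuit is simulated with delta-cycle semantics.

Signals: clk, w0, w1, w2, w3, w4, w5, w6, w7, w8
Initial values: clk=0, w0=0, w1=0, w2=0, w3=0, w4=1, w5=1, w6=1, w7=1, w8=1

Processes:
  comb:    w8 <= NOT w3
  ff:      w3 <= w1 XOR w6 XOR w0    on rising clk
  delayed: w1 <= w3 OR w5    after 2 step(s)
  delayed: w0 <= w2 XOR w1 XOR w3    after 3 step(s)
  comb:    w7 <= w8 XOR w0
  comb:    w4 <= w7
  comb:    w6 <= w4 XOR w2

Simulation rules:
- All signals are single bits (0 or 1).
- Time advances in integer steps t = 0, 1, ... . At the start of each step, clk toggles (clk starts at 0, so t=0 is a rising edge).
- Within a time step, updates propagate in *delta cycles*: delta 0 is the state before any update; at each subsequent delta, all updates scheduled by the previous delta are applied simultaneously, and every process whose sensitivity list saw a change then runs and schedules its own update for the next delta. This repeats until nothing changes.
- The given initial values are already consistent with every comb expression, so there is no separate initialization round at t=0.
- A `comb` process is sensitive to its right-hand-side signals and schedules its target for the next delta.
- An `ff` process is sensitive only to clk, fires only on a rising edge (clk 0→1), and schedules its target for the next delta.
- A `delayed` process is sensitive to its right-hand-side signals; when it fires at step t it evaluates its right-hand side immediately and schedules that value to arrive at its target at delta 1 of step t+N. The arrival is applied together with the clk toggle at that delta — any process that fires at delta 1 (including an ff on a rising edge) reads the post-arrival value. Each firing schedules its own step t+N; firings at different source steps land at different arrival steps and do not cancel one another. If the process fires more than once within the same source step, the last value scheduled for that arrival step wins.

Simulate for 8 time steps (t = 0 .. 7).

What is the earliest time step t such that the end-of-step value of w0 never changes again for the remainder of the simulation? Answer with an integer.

5

[bits: w7,w1,clk,w3,w2,w0,w8,w6,w4,w5]
t=0: Δ0=1000001111 Δ1=1010001111 Δ2=1011001111 Δ3=1011000111 Δ4=0011000111 Δ5=0011000101 Δ6=0011000001 | 6Δ
t=1: Δ0=0011000001 Δ1=0001000001 | 1Δ
t=2: Δ0=0001000001 Δ1=0111000001 | 1Δ
t=3: Δ0=0111000001 Δ1=0101010001 Δ2=1101010001 Δ3=1101010011 Δ4=1101010111 | 4Δ
t=4: Δ0=1101010111 Δ1=1111010111 | 1Δ
t=5: Δ0=1111010111 Δ1=1101000111 Δ2=0101000111 Δ3=0101000101 Δ4=0101000001 | 4Δ
t=6: Δ0=0101000001 Δ1=0111000001 | 1Δ
t=7: Δ0=0111000001 Δ1=0101000001 | 1Δ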